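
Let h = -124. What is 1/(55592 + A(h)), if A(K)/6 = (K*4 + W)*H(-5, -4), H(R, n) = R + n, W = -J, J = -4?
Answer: 1/82160 ≈ 1.2171e-5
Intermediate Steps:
W = 4 (W = -1*(-4) = 4)
A(K) = -216 - 216*K (A(K) = 6*((K*4 + 4)*(-5 - 4)) = 6*((4*K + 4)*(-9)) = 6*((4 + 4*K)*(-9)) = 6*(-36 - 36*K) = -216 - 216*K)
1/(55592 + A(h)) = 1/(55592 + (-216 - 216*(-124))) = 1/(55592 + (-216 + 26784)) = 1/(55592 + 26568) = 1/82160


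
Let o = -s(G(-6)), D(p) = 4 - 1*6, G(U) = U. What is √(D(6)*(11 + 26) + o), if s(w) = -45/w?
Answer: I*√326/2 ≈ 9.0277*I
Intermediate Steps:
D(p) = -2 (D(p) = 4 - 6 = -2)
o = -15/2 (o = -(-45)/(-6) = -(-45)*(-1)/6 = -1*15/2 = -15/2 ≈ -7.5000)
√(D(6)*(11 + 26) + o) = √(-2*(11 + 26) - 15/2) = √(-2*37 - 15/2) = √(-74 - 15/2) = √(-163/2) = I*√326/2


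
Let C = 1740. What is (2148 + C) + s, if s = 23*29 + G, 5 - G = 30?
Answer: 4530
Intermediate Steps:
G = -25 (G = 5 - 1*30 = 5 - 30 = -25)
s = 642 (s = 23*29 - 25 = 667 - 25 = 642)
(2148 + C) + s = (2148 + 1740) + 642 = 3888 + 642 = 4530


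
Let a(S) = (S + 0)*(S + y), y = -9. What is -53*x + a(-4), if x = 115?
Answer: -6043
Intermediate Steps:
a(S) = S*(-9 + S) (a(S) = (S + 0)*(S - 9) = S*(-9 + S))
-53*x + a(-4) = -53*115 - 4*(-9 - 4) = -6095 - 4*(-13) = -6095 + 52 = -6043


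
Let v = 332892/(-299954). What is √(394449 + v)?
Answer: √8872356047491779/149977 ≈ 628.05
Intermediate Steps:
v = -166446/149977 (v = 332892*(-1/299954) = -166446/149977 ≈ -1.1098)
√(394449 + v) = √(394449 - 166446/149977) = √(59158111227/149977) = √8872356047491779/149977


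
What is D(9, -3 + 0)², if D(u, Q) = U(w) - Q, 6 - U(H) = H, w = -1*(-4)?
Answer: 25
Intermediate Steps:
w = 4
U(H) = 6 - H
D(u, Q) = 2 - Q (D(u, Q) = (6 - 1*4) - Q = (6 - 4) - Q = 2 - Q)
D(9, -3 + 0)² = (2 - (-3 + 0))² = (2 - 1*(-3))² = (2 + 3)² = 5² = 25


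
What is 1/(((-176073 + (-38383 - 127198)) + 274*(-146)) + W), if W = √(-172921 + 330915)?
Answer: -190829/72831335485 - √157994/145662670970 ≈ -2.6229e-6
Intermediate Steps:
W = √157994 ≈ 397.48
1/(((-176073 + (-38383 - 127198)) + 274*(-146)) + W) = 1/(((-176073 + (-38383 - 127198)) + 274*(-146)) + √157994) = 1/(((-176073 - 165581) - 40004) + √157994) = 1/((-341654 - 40004) + √157994) = 1/(-381658 + √157994)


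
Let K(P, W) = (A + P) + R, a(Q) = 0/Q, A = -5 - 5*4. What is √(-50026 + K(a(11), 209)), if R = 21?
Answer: I*√50030 ≈ 223.67*I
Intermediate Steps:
A = -25 (A = -5 - 20 = -25)
a(Q) = 0
K(P, W) = -4 + P (K(P, W) = (-25 + P) + 21 = -4 + P)
√(-50026 + K(a(11), 209)) = √(-50026 + (-4 + 0)) = √(-50026 - 4) = √(-50030) = I*√50030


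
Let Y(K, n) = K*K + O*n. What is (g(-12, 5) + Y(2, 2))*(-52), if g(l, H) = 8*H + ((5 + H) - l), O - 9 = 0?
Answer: -4368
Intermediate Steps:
O = 9 (O = 9 + 0 = 9)
Y(K, n) = K**2 + 9*n (Y(K, n) = K*K + 9*n = K**2 + 9*n)
g(l, H) = 5 - l + 9*H (g(l, H) = 8*H + (5 + H - l) = 5 - l + 9*H)
(g(-12, 5) + Y(2, 2))*(-52) = ((5 - 1*(-12) + 9*5) + (2**2 + 9*2))*(-52) = ((5 + 12 + 45) + (4 + 18))*(-52) = (62 + 22)*(-52) = 84*(-52) = -4368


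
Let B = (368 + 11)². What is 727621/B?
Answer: 727621/143641 ≈ 5.0656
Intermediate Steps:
B = 143641 (B = 379² = 143641)
727621/B = 727621/143641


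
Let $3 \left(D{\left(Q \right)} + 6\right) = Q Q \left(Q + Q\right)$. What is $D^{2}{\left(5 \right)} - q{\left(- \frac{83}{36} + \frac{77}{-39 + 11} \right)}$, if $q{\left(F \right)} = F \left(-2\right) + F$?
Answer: $\frac{107557}{18} \approx 5975.4$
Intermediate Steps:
$D{\left(Q \right)} = -6 + \frac{2 Q^{3}}{3}$ ($D{\left(Q \right)} = -6 + \frac{Q Q \left(Q + Q\right)}{3} = -6 + \frac{Q^{2} \cdot 2 Q}{3} = -6 + \frac{2 Q^{3}}{3}$)
$q{\left(F \right)} = - F$ ($q{\left(F \right)} = - 2 F + F = - F$)
$D^{2}{\left(5 \right)} - q{\left(- \frac{83}{36} + \frac{77}{-39 + 11} \right)} = \left(-6 + \frac{2 \cdot 5^{3}}{3}\right)^{2} - - (- \frac{83}{36} + \frac{77}{-39 + 11}) = \left(-6 + \frac{2}{3} \cdot 125\right)^{2} - - (\left(-83\right) \frac{1}{36} + \frac{77}{-28}) = \left(-6 + \frac{250}{3}\right)^{2} - - (- \frac{83}{36} + 77 \left(- \frac{1}{28}\right)) = \left(\frac{232}{3}\right)^{2} - - (- \frac{83}{36} - \frac{11}{4}) = \frac{53824}{9} - \left(-1\right) \left(- \frac{91}{18}\right) = \frac{53824}{9} - \frac{91}{18} = \frac{107557}{18}$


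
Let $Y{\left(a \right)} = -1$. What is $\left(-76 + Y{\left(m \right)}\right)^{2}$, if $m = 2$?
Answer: $5929$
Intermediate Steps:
$\left(-76 + Y{\left(m \right)}\right)^{2} = \left(-76 - 1\right)^{2} = \left(-77\right)^{2} = 5929$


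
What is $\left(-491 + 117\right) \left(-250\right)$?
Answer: $93500$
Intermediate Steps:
$\left(-491 + 117\right) \left(-250\right) = \left(-374\right) \left(-250\right) = 93500$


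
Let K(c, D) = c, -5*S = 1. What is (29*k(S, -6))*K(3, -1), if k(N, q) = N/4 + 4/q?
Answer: -1247/20 ≈ -62.350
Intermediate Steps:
S = -⅕ (S = -⅕*1 = -⅕ ≈ -0.20000)
k(N, q) = 4/q + N/4 (k(N, q) = N*(¼) + 4/q = N/4 + 4/q = 4/q + N/4)
(29*k(S, -6))*K(3, -1) = (29*(4/(-6) + (¼)*(-⅕)))*3 = (29*(4*(-⅙) - 1/20))*3 = (29*(-⅔ - 1/20))*3 = (29*(-43/60))*3 = -1247/60*3 = -1247/20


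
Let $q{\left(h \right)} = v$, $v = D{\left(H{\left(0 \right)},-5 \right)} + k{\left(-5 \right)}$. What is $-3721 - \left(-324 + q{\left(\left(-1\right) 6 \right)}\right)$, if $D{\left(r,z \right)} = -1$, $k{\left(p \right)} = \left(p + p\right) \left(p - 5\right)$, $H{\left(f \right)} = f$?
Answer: $-3496$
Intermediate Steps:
$k{\left(p \right)} = 2 p \left(-5 + p\right)$
$v = 99$ ($v = -1 + 2 \left(-5\right) \left(-5 - 5\right) = -1 + 2 \left(-5\right) \left(-10\right) = -1 + 100 = 99$)
$q{\left(h \right)} = 99$
$-3721 - \left(-324 + q{\left(\left(-1\right) 6 \right)}\right) = -3721 + \left(324 - 99\right) = -3721 + 225 = -3496$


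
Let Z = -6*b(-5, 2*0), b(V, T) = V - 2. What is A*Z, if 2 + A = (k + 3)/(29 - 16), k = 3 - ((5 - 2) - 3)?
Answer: -840/13 ≈ -64.615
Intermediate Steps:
b(V, T) = -2 + V
k = 3 (k = 3 - (3 - 3) = 3 - 1*0 = 3 + 0 = 3)
Z = 42 (Z = -6*(-2 - 5) = -6*(-7) = 42)
A = -20/13 (A = -2 + (3 + 3)/(29 - 16) = -2 + 6/13 = -20/13 ≈ -1.5385)
A*Z = -20/13*42 = -840/13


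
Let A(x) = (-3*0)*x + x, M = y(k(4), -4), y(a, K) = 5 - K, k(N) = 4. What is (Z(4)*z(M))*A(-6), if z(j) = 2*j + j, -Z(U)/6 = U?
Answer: 3888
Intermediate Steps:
Z(U) = -6*U
M = 9 (M = 5 - 1*(-4) = 5 + 4 = 9)
A(x) = x (A(x) = 0*x + x = 0 + x = x)
z(j) = 3*j
(Z(4)*z(M))*A(-6) = ((-6*4)*(3*9))*(-6) = -24*27*(-6) = -648*(-6) = 3888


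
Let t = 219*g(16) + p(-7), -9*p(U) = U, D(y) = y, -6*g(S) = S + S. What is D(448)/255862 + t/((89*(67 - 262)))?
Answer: 275780567/3996436509 ≈ 0.069007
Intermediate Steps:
g(S) = -S/3 (g(S) = -(S + S)/6 = -S/3)
p(U) = -U/9
t = -10505/9 (t = 219*(-⅓*16) - ⅑*(-7) = 219*(-16/3) + 7/9 = -1168 + 7/9 = -10505/9 ≈ -1167.2)
D(448)/255862 + t/((89*(67 - 262))) = 448/255862 - 10505*1/(89*(67 - 262))/9 = 448*(1/255862) - 10505/(9*(89*(-195))) = 224/127931 - 10505/9/(-17355) = 224/127931 - 10505/9*(-1/17355) = 224/127931 + 2101/31239 = 275780567/3996436509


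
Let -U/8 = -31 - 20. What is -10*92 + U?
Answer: -512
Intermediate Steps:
U = 408 (U = -8*(-31 - 20) = -8*(-51) = 408)
-10*92 + U = -10*92 + 408 = -920 + 408 = -512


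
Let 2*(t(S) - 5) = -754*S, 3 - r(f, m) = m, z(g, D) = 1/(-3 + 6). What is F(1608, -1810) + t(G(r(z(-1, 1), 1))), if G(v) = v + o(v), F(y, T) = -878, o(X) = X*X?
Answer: -3135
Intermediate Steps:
z(g, D) = ⅓ (z(g, D) = 1/3 = ⅓)
o(X) = X²
r(f, m) = 3 - m
G(v) = v + v²
t(S) = 5 - 377*S (t(S) = 5 + (-754*S)/2 = 5 - 377*S)
F(1608, -1810) + t(G(r(z(-1, 1), 1))) = -878 + (5 - 377*(3 - 1*1)*(1 + (3 - 1*1))) = -878 + (5 - 377*(3 - 1)*(1 + (3 - 1))) = -878 + (5 - 754*(1 + 2)) = -878 + (5 - 754*3) = -878 + (5 - 377*6) = -878 + (5 - 2262) = -878 - 2257 = -3135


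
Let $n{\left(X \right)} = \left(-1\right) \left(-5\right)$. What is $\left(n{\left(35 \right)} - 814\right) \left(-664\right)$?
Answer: $537176$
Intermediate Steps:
$n{\left(X \right)} = 5$
$\left(n{\left(35 \right)} - 814\right) \left(-664\right) = \left(5 - 814\right) \left(-664\right) = \left(-809\right) \left(-664\right) = 537176$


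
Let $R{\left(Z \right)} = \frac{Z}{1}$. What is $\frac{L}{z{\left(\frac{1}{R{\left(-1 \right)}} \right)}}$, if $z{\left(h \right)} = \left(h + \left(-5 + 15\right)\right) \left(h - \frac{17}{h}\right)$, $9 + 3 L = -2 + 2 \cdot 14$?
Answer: $\frac{17}{432} \approx 0.039352$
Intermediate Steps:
$R{\left(Z \right)} = Z$ ($R{\left(Z \right)} = Z 1 = Z$)
$L = \frac{17}{3}$ ($L = -3 + \frac{-2 + 2 \cdot 14}{3} = -3 + \frac{-2 + 28}{3} = -3 + \frac{1}{3} \cdot 26 = -3 + \frac{26}{3} = \frac{17}{3} \approx 5.6667$)
$z{\left(h \right)} = \left(10 + h\right) \left(h - \frac{17}{h}\right)$ ($z{\left(h \right)} = \left(h + 10\right) \left(h - \frac{17}{h}\right) = \left(10 + h\right) \left(h - \frac{17}{h}\right)$)
$\frac{L}{z{\left(\frac{1}{R{\left(-1 \right)}} \right)}} = \frac{17}{3 \left(-17 + \left(\frac{1}{-1}\right)^{2} - \frac{170}{\frac{1}{-1}} + \frac{10}{-1}\right)} = \frac{17}{3 \left(-17 + \left(-1\right)^{2} - \frac{170}{-1} + 10 \left(-1\right)\right)} = \frac{17}{3 \left(-17 + 1 - -170 - 10\right)} = \frac{17}{3 \left(-17 + 1 + 170 - 10\right)} = \frac{17}{3 \cdot 144} = \frac{17}{3} \cdot \frac{1}{144} = \frac{17}{432}$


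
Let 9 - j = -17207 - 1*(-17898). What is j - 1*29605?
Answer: -30287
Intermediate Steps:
j = -682 (j = 9 - (-17207 - 1*(-17898)) = 9 - (-17207 + 17898) = 9 - 1*691 = 9 - 691 = -682)
j - 1*29605 = -682 - 1*29605 = -682 - 29605 = -30287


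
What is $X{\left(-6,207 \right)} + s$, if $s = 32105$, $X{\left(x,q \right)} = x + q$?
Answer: $32306$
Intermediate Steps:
$X{\left(x,q \right)} = q + x$
$X{\left(-6,207 \right)} + s = \left(207 - 6\right) + 32105 = 201 + 32105 = 32306$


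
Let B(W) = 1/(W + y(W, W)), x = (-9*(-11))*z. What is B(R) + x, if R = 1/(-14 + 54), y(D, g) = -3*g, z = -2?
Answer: -218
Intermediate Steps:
R = 1/40 ≈ 0.025000
x = -198 (x = -9*(-11)*(-2) = 99*(-2) = -198)
B(W) = -1/(2*W) (B(W) = 1/(W - 3*W) = 1/(-2*W) = -1/(2*W))
B(R) + x = -1/(2*1/40) - 198 = -1/2*40 - 198 = -20 - 198 = -218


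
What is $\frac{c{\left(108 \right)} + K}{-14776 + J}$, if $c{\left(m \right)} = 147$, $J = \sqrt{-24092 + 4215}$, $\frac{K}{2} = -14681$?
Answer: $\frac{431680840}{218350053} + \frac{29215 i \sqrt{19877}}{218350053} \approx 1.977 + 0.018864 i$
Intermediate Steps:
$K = -29362$ ($K = 2 \left(-14681\right) = -29362$)
$J = i \sqrt{19877}$ ($J = \sqrt{-19877} = i \sqrt{19877} \approx 140.99 i$)
$\frac{c{\left(108 \right)} + K}{-14776 + J} = \frac{147 - 29362}{-14776 + i \sqrt{19877}} = - \frac{29215}{-14776 + i \sqrt{19877}}$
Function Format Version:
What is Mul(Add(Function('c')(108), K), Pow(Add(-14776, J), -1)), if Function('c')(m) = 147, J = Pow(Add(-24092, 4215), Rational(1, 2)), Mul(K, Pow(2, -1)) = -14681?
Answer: Add(Rational(431680840, 218350053), Mul(Rational(29215, 218350053), I, Pow(19877, Rational(1, 2)))) ≈ Add(1.9770, Mul(0.018864, I))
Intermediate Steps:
K = -29362 (K = Mul(2, -14681) = -29362)
J = Mul(I, Pow(19877, Rational(1, 2))) (J = Pow(-19877, Rational(1, 2)) = Mul(I, Pow(19877, Rational(1, 2))) ≈ Mul(140.99, I))
Mul(Add(Function('c')(108), K), Pow(Add(-14776, J), -1)) = Mul(Add(147, -29362), Pow(Add(-14776, Mul(I, Pow(19877, Rational(1, 2)))), -1)) = Mul(-29215, Pow(Add(-14776, Mul(I, Pow(19877, Rational(1, 2)))), -1))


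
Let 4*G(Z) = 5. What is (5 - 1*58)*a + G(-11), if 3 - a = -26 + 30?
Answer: 217/4 ≈ 54.250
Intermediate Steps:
G(Z) = 5/4 (G(Z) = (¼)*5 = 5/4)
a = -1 (a = 3 - (-26 + 30) = 3 - 1*4 = 3 - 4 = -1)
(5 - 1*58)*a + G(-11) = (5 - 1*58)*(-1) + 5/4 = (5 - 58)*(-1) + 5/4 = -53*(-1) + 5/4 = 53 + 5/4 = 217/4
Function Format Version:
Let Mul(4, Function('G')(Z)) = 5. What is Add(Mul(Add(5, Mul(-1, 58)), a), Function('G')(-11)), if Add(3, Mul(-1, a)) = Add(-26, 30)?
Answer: Rational(217, 4) ≈ 54.250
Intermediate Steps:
Function('G')(Z) = Rational(5, 4) (Function('G')(Z) = Mul(Rational(1, 4), 5) = Rational(5, 4))
a = -1 (a = Add(3, Mul(-1, Add(-26, 30))) = Add(3, Mul(-1, 4)) = Add(3, -4) = -1)
Add(Mul(Add(5, Mul(-1, 58)), a), Function('G')(-11)) = Add(Mul(Add(5, Mul(-1, 58)), -1), Rational(5, 4)) = Add(Mul(Add(5, -58), -1), Rational(5, 4)) = Add(Mul(-53, -1), Rational(5, 4)) = Add(53, Rational(5, 4)) = Rational(217, 4)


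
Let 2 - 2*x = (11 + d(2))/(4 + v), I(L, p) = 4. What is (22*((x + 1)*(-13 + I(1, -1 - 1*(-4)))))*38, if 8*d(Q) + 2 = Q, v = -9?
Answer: -116622/5 ≈ -23324.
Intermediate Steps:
d(Q) = -1/4 + Q/8
x = 21/10 (x = 1 - (11 + (-1/4 + (1/8)*2))/(2*(4 - 9)) = 1 - (11 + (-1/4 + 1/4))/(2*(-5)) = 1 - (11 + 0)*(-1)/(2*5) = 1 - 11*(-1)/(2*5) = 1 - 1/2*(-11/5) = 1 + 11/10 = 21/10 ≈ 2.1000)
(22*((x + 1)*(-13 + I(1, -1 - 1*(-4)))))*38 = (22*((21/10 + 1)*(-13 + 4)))*38 = (22*((31/10)*(-9)))*38 = (22*(-279/10))*38 = -3069/5*38 = -116622/5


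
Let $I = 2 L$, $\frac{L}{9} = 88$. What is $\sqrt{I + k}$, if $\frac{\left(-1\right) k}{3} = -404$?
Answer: $2 \sqrt{699} \approx 52.877$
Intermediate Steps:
$L = 792$ ($L = 9 \cdot 88 = 792$)
$k = 1212$ ($k = \left(-3\right) \left(-404\right) = 1212$)
$I = 1584$ ($I = 2 \cdot 792 = 1584$)
$\sqrt{I + k} = \sqrt{1584 + 1212} = \sqrt{2796} = 2 \sqrt{699}$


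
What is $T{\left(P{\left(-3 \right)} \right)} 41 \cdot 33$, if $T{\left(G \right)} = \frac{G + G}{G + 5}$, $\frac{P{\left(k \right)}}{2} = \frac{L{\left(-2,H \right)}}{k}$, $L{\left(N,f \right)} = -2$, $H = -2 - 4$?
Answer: $\frac{10824}{19} \approx 569.68$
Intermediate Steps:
$H = -6$
$P{\left(k \right)} = - \frac{4}{k}$ ($P{\left(k \right)} = 2 \left(- \frac{2}{k}\right) = - \frac{4}{k}$)
$T{\left(G \right)} = \frac{2 G}{5 + G}$
$T{\left(P{\left(-3 \right)} \right)} 41 \cdot 33 = \frac{2 \left(- \frac{4}{-3}\right)}{5 - \frac{4}{-3}} \cdot 41 \cdot 33 = \frac{2 \left(\left(-4\right) \left(- \frac{1}{3}\right)\right)}{5 - - \frac{4}{3}} \cdot 41 \cdot 33 = 2 \cdot \frac{4}{3} \frac{1}{5 + \frac{4}{3}} \cdot 41 \cdot 33 = 2 \cdot \frac{4}{3} \frac{1}{\frac{19}{3}} \cdot 41 \cdot 33 = 2 \cdot \frac{4}{3} \cdot \frac{3}{19} \cdot 41 \cdot 33 = \frac{8}{19} \cdot 41 \cdot 33 = \frac{328}{19} \cdot 33 = \frac{10824}{19}$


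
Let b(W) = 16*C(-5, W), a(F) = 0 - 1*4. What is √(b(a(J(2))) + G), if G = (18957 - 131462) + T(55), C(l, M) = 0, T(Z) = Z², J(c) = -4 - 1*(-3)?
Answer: 2*I*√27370 ≈ 330.88*I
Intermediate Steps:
J(c) = -1 (J(c) = -4 + 3 = -1)
a(F) = -4 (a(F) = 0 - 4 = -4)
b(W) = 0 (b(W) = 16*0 = 0)
G = -109480 (G = (18957 - 131462) + 55² = -112505 + 3025 = -109480)
√(b(a(J(2))) + G) = √(0 - 109480) = √(-109480) = 2*I*√27370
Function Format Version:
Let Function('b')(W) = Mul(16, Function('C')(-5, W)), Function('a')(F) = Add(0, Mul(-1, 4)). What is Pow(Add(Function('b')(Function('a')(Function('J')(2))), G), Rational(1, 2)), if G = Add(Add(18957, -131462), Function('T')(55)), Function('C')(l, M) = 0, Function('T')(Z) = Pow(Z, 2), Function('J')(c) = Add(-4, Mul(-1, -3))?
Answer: Mul(2, I, Pow(27370, Rational(1, 2))) ≈ Mul(330.88, I)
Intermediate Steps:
Function('J')(c) = -1 (Function('J')(c) = Add(-4, 3) = -1)
Function('a')(F) = -4 (Function('a')(F) = Add(0, -4) = -4)
Function('b')(W) = 0 (Function('b')(W) = Mul(16, 0) = 0)
G = -109480 (G = Add(Add(18957, -131462), Pow(55, 2)) = Add(-112505, 3025) = -109480)
Pow(Add(Function('b')(Function('a')(Function('J')(2))), G), Rational(1, 2)) = Pow(Add(0, -109480), Rational(1, 2)) = Pow(-109480, Rational(1, 2)) = Mul(2, I, Pow(27370, Rational(1, 2)))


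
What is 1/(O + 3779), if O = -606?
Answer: 1/3173 ≈ 0.00031516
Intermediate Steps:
1/(O + 3779) = 1/(-606 + 3779) = 1/3173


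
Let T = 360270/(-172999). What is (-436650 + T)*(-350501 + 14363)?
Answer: 25391990107879560/172999 ≈ 1.4678e+11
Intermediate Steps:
T = -360270/172999 (T = 360270*(-1/172999) = -360270/172999 ≈ -2.0825)
(-436650 + T)*(-350501 + 14363) = (-436650 - 360270/172999)*(-350501 + 14363) = -75540373620/172999*(-336138) = 25391990107879560/172999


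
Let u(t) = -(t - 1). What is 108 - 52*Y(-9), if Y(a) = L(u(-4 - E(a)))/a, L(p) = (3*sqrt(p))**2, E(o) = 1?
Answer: 420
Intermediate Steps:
u(t) = 1 - t (u(t) = -(-1 + t) = 1 - t)
L(p) = 9*p
Y(a) = 54/a (Y(a) = (9*(1 - (-4 - 1*1)))/a = (9*(1 - (-4 - 1)))/a = (9*(1 - 1*(-5)))/a = (9*(1 + 5))/a = (9*6)/a = 54/a)
108 - 52*Y(-9) = 108 - 2808/(-9) = 108 - 2808*(-1)/9 = 108 - 52*(-6) = 108 + 312 = 420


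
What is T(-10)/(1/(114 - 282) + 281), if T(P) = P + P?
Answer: -3360/47207 ≈ -0.071176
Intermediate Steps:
T(P) = 2*P
T(-10)/(1/(114 - 282) + 281) = (2*(-10))/(1/(114 - 282) + 281) = -20/(1/(-168) + 281) = -20/(-1/168 + 281) = -20/47207/168 = -20*168/47207 = -3360/47207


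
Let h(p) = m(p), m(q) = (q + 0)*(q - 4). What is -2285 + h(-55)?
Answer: 960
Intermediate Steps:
m(q) = q*(-4 + q)
h(p) = p*(-4 + p)
-2285 + h(-55) = -2285 - 55*(-4 - 55) = -2285 - 55*(-59) = -2285 + 3245 = 960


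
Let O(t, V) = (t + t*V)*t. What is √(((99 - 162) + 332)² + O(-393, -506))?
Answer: 4*I*√4870274 ≈ 8827.5*I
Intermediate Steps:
O(t, V) = t*(t + V*t) (O(t, V) = (t + V*t)*t = t*(t + V*t))
√(((99 - 162) + 332)² + O(-393, -506)) = √(((99 - 162) + 332)² + (-393)²*(1 - 506)) = √((-63 + 332)² + 154449*(-505)) = √(269² - 77996745) = √(72361 - 77996745) = √(-77924384) = 4*I*√4870274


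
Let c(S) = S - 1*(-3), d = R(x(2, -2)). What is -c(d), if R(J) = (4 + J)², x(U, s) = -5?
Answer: -4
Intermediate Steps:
d = 1 (d = (4 - 5)² = (-1)² = 1)
c(S) = 3 + S (c(S) = S + 3 = 3 + S)
-c(d) = -(3 + 1) = -1*4 = -4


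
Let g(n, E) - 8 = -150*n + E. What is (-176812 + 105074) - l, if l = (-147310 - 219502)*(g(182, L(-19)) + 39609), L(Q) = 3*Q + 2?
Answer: 4497777006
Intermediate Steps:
L(Q) = 2 + 3*Q
g(n, E) = 8 + E - 150*n (g(n, E) = 8 + (-150*n + E) = 8 + (E - 150*n) = 8 + E - 150*n)
l = -4497848744 (l = (-147310 - 219502)*((8 + (2 + 3*(-19)) - 150*182) + 39609) = -366812*((8 + (2 - 57) - 27300) + 39609) = -366812*((8 - 55 - 27300) + 39609) = -366812*(-27347 + 39609) = -366812*12262 = -4497848744)
(-176812 + 105074) - l = (-176812 + 105074) - 1*(-4497848744) = -71738 + 4497848744 = 4497777006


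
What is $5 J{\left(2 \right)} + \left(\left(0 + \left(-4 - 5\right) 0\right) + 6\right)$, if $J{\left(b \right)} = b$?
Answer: $16$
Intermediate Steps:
$5 J{\left(2 \right)} + \left(\left(0 + \left(-4 - 5\right) 0\right) + 6\right) = 5 \cdot 2 + \left(\left(0 + \left(-4 - 5\right) 0\right) + 6\right) = 10 + \left(\left(0 - 0\right) + 6\right) = 10 + \left(\left(0 + 0\right) + 6\right) = 10 + \left(0 + 6\right) = 10 + 6 = 16$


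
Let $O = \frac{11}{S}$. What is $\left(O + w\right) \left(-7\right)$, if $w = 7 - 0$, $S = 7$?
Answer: $-60$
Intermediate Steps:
$O = \frac{11}{7} \approx 1.5714$
$w = 7$ ($w = 7 + 0 = 7$)
$\left(O + w\right) \left(-7\right) = \left(\frac{11}{7} + 7\right) \left(-7\right) = \frac{60}{7} \left(-7\right) = -60$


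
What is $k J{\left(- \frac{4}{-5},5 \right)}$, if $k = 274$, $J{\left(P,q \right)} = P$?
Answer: $\frac{1096}{5} \approx 219.2$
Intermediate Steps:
$k J{\left(- \frac{4}{-5},5 \right)} = 274 \left(- \frac{4}{-5}\right) = 274 \left(\left(-4\right) \left(- \frac{1}{5}\right)\right) = 274 \cdot \frac{4}{5} = \frac{1096}{5}$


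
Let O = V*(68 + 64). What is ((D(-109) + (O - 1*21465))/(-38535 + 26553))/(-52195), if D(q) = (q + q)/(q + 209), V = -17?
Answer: -1185559/31270024500 ≈ -3.7914e-5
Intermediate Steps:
D(q) = 2*q/(209 + q) (D(q) = (2*q)/(209 + q) = 2*q/(209 + q))
O = -2244 (O = -17*(68 + 64) = -17*132 = -2244)
((D(-109) + (O - 1*21465))/(-38535 + 26553))/(-52195) = ((2*(-109)/(209 - 109) + (-2244 - 1*21465))/(-38535 + 26553))/(-52195) = ((2*(-109)/100 + (-2244 - 21465))/(-11982))*(-1/52195) = ((2*(-109)*(1/100) - 23709)*(-1/11982))*(-1/52195) = ((-109/50 - 23709)*(-1/11982))*(-1/52195) = -1185559/50*(-1/11982)*(-1/52195) = (1185559/599100)*(-1/52195) = -1185559/31270024500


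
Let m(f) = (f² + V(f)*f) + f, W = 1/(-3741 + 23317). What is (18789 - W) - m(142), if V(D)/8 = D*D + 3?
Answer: -448510218905/19576 ≈ -2.2911e+7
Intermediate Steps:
W = 1/19576 ≈ 5.1083e-5
V(D) = 24 + 8*D² (V(D) = 8*(D*D + 3) = 8*(D² + 3) = 8*(3 + D²) = 24 + 8*D²)
m(f) = f + f² + f*(24 + 8*f²) (m(f) = (f² + (24 + 8*f²)*f) + f = (f² + f*(24 + 8*f²)) + f = f + f² + f*(24 + 8*f²))
(18789 - W) - m(142) = (18789 - 1*1/19576) - 142*(25 + 142 + 8*142²) = (18789 - 1/19576) - 142*(25 + 142 + 8*20164) = 367813463/19576 - 142*(25 + 142 + 161312) = 367813463/19576 - 142*161479 = 367813463/19576 - 1*22930018 = 367813463/19576 - 22930018 = -448510218905/19576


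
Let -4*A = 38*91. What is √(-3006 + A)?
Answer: I*√15482/2 ≈ 62.213*I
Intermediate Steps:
A = -1729/2 (A = -19*91/2 = -¼*3458 = -1729/2 ≈ -864.50)
√(-3006 + A) = √(-3006 - 1729/2) = √(-7741/2) = I*√15482/2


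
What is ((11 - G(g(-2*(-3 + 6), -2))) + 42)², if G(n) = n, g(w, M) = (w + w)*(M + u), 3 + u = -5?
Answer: 4489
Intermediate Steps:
u = -8 (u = -3 - 5 = -8)
g(w, M) = 2*w*(-8 + M) (g(w, M) = (w + w)*(M - 8) = (2*w)*(-8 + M) = 2*w*(-8 + M))
((11 - G(g(-2*(-3 + 6), -2))) + 42)² = ((11 - 2*(-2*(-3 + 6))*(-8 - 2)) + 42)² = ((11 - 2*(-2*3)*(-10)) + 42)² = ((11 - 2*(-6)*(-10)) + 42)² = ((11 - 1*120) + 42)² = ((11 - 120) + 42)² = (-109 + 42)² = (-67)² = 4489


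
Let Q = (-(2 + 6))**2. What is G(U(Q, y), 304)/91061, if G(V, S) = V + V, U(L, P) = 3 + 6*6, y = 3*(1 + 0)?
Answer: 78/91061 ≈ 0.00085657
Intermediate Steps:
Q = 64 (Q = (-1*8)**2 = (-8)**2 = 64)
y = 3 (y = 3*1 = 3)
U(L, P) = 39 (U(L, P) = 3 + 36 = 39)
G(V, S) = 2*V
G(U(Q, y), 304)/91061 = (2*39)/91061 = 78*(1/91061) = 78/91061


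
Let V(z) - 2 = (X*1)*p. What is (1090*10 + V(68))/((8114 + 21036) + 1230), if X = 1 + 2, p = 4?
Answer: 5457/15190 ≈ 0.35925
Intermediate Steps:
X = 3
V(z) = 14 (V(z) = 2 + (3*1)*4 = 2 + 3*4 = 2 + 12 = 14)
(1090*10 + V(68))/((8114 + 21036) + 1230) = (1090*10 + 14)/((8114 + 21036) + 1230) = (10900 + 14)/(29150 + 1230) = 10914/30380 = 10914*(1/30380) = 5457/15190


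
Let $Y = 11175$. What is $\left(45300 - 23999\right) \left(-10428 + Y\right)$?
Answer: $15911847$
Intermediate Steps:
$\left(45300 - 23999\right) \left(-10428 + Y\right) = \left(45300 - 23999\right) \left(-10428 + 11175\right) = 21301 \cdot 747 = 15911847$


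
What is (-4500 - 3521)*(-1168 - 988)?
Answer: 17293276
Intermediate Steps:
(-4500 - 3521)*(-1168 - 988) = -8021*(-2156) = 17293276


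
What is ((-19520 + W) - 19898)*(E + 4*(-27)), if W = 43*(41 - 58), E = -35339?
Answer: 1423161603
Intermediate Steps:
W = -731 (W = 43*(-17) = -731)
((-19520 + W) - 19898)*(E + 4*(-27)) = ((-19520 - 731) - 19898)*(-35339 + 4*(-27)) = (-20251 - 19898)*(-35339 - 108) = -40149*(-35447) = 1423161603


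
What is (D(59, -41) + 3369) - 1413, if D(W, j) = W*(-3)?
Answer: 1779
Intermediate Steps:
D(W, j) = -3*W
(D(59, -41) + 3369) - 1413 = (-3*59 + 3369) - 1413 = (-177 + 3369) - 1413 = 3192 - 1413 = 1779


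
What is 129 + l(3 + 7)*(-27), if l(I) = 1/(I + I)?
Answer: 2553/20 ≈ 127.65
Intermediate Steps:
l(I) = 1/(2*I)
129 + l(3 + 7)*(-27) = 129 + (1/(2*(3 + 7)))*(-27) = 129 + ((½)/10)*(-27) = 129 + ((½)*(⅒))*(-27) = 129 + (1/20)*(-27) = 129 - 27/20 = 2553/20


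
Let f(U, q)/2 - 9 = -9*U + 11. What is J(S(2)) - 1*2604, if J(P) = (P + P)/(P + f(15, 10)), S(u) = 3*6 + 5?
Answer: -23438/9 ≈ -2604.2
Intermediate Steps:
f(U, q) = 40 - 18*U (f(U, q) = 18 + 2*(-9*U + 11) = 18 + 2*(11 - 9*U) = 18 + (22 - 18*U) = 40 - 18*U)
S(u) = 23 (S(u) = 18 + 5 = 23)
J(P) = 2*P/(-230 + P) (J(P) = (P + P)/(P + (40 - 18*15)) = (2*P)/(P + (40 - 270)) = (2*P)/(P - 230) = (2*P)/(-230 + P) = 2*P/(-230 + P))
J(S(2)) - 1*2604 = 2*23/(-230 + 23) - 1*2604 = 2*23/(-207) - 2604 = 2*23*(-1/207) - 2604 = -2/9 - 2604 = -23438/9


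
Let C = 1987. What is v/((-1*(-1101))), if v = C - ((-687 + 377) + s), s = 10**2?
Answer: 2197/1101 ≈ 1.9955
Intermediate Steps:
s = 100
v = 2197 (v = 1987 - ((-687 + 377) + 100) = 1987 - (-310 + 100) = 1987 - 1*(-210) = 1987 + 210 = 2197)
v/((-1*(-1101))) = 2197/((-1*(-1101))) = 2197/1101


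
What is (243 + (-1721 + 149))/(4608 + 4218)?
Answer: -443/2942 ≈ -0.15058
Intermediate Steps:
(243 + (-1721 + 149))/(4608 + 4218) = (243 - 1572)/8826 = -1329*1/8826 = -443/2942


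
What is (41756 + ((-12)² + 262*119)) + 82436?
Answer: 155514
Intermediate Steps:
(41756 + ((-12)² + 262*119)) + 82436 = (41756 + (144 + 31178)) + 82436 = (41756 + 31322) + 82436 = 73078 + 82436 = 155514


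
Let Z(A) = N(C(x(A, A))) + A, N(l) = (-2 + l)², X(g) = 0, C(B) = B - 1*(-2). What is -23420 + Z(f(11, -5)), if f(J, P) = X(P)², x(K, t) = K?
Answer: -23420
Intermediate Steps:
C(B) = 2 + B (C(B) = B + 2 = 2 + B)
f(J, P) = 0 (f(J, P) = 0² = 0)
Z(A) = A + A² (Z(A) = (-2 + (2 + A))² + A = A² + A = A + A²)
-23420 + Z(f(11, -5)) = -23420 + 0*(1 + 0) = -23420 + 0*1 = -23420 + 0 = -23420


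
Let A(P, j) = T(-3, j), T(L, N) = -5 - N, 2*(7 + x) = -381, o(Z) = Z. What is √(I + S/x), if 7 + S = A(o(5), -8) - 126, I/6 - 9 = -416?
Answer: I*√15236414/79 ≈ 49.41*I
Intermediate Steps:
I = -2442 (I = 54 + 6*(-416) = 54 - 2496 = -2442)
x = -395/2 (x = -7 + (½)*(-381) = -7 - 381/2 = -395/2 ≈ -197.50)
A(P, j) = -5 - j
S = -130 (S = -7 + ((-5 - 1*(-8)) - 126) = -7 + ((-5 + 8) - 126) = -7 + (3 - 126) = -7 - 123 = -130)
√(I + S/x) = √(-2442 - 130/(-395/2)) = √(-2442 - 130*(-2/395)) = √(-2442 + 52/79) = √(-192866/79) = I*√15236414/79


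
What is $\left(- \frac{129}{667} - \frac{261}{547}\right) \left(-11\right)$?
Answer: $\frac{2691150}{364849} \approx 7.3761$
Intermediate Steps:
$\left(- \frac{129}{667} - \frac{261}{547}\right) \left(-11\right) = \left(- \frac{244650}{364849}\right) \left(-11\right) = \frac{2691150}{364849}$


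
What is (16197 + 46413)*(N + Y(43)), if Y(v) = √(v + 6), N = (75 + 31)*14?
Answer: 93351510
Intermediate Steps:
N = 1484 (N = 106*14 = 1484)
Y(v) = √(6 + v)
(16197 + 46413)*(N + Y(43)) = (16197 + 46413)*(1484 + √(6 + 43)) = 62610*(1484 + √49) = 62610*(1484 + 7) = 62610*1491 = 93351510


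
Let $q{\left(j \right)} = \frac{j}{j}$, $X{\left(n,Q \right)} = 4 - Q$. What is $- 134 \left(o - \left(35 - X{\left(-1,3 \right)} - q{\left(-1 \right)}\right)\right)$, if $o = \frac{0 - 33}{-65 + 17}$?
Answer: $\frac{34639}{8} \approx 4329.9$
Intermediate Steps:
$q{\left(j \right)} = 1$
$o = \frac{11}{16}$ ($o = - \frac{33}{-48} = \left(-33\right) \left(- \frac{1}{48}\right) = \frac{11}{16} \approx 0.6875$)
$- 134 \left(o - \left(35 - X{\left(-1,3 \right)} - q{\left(-1 \right)}\right)\right) = - 134 \left(\frac{11}{16} + \left(\left(\left(4 - 3\right) + 1\right) - 35\right)\right) = - 134 \left(\frac{11}{16} + \left(\left(1 + 1\right) - 35\right)\right) = - 134 \left(\frac{11}{16} + \left(2 - 35\right)\right) = - 134 \left(\frac{11}{16} - 33\right) = \left(-134\right) \left(- \frac{517}{16}\right) = \frac{34639}{8}$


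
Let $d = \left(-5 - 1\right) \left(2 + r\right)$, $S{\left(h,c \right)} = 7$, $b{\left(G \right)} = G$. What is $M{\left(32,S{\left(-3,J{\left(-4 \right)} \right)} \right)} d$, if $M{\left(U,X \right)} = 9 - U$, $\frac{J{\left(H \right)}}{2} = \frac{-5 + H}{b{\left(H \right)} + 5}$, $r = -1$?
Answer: $138$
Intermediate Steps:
$J{\left(H \right)} = \frac{2 \left(-5 + H\right)}{5 + H}$ ($J{\left(H \right)} = 2 \frac{-5 + H}{H + 5} = 2 \frac{-5 + H}{5 + H} = \frac{2 \left(-5 + H\right)}{5 + H}$)
$d = -6$ ($d = \left(-5 - 1\right) \left(2 - 1\right) = \left(-6\right) 1 = -6$)
$M{\left(32,S{\left(-3,J{\left(-4 \right)} \right)} \right)} d = \left(9 - 32\right) \left(-6\right) = \left(-23\right) \left(-6\right) = 138$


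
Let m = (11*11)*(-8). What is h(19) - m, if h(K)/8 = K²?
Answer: 3856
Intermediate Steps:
h(K) = 8*K²
m = -968 (m = 121*(-8) = -968)
h(19) - m = 8*19² - 1*(-968) = 8*361 + 968 = 2888 + 968 = 3856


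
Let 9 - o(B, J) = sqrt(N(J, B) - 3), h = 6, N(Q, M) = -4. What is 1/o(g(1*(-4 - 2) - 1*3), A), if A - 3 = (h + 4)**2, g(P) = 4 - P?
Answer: 9/88 + I*sqrt(7)/88 ≈ 0.10227 + 0.030065*I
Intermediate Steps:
A = 103 (A = 3 + (6 + 4)**2 = 3 + 10**2 = 3 + 100 = 103)
o(B, J) = 9 - I*sqrt(7) (o(B, J) = 9 - sqrt(-4 - 3) = 9 - sqrt(-7) = 9 - I*sqrt(7))
1/o(g(1*(-4 - 2) - 1*3), A) = 1/(9 - I*sqrt(7))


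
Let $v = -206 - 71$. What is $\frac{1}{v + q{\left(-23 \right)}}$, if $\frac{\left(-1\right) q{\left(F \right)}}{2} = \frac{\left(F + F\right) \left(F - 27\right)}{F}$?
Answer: $- \frac{1}{77} \approx -0.012987$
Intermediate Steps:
$q{\left(F \right)} = 108 - 4 F$ ($q{\left(F \right)} = - 2 \frac{\left(F + F\right) \left(F - 27\right)}{F} = - 2 \frac{2 F \left(-27 + F\right)}{F} = - 2 \left(-54 + 2 F\right) = 108 - 4 F$)
$v = -277$ ($v = -206 - 71 = -277$)
$\frac{1}{v + q{\left(-23 \right)}} = \frac{1}{-277 + \left(108 - -92\right)} = \frac{1}{-277 + \left(108 + 92\right)} = \frac{1}{-277 + 200} = \frac{1}{-77} = - \frac{1}{77}$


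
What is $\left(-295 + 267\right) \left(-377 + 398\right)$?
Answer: $-588$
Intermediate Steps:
$\left(-295 + 267\right) \left(-377 + 398\right) = \left(-28\right) 21 = -588$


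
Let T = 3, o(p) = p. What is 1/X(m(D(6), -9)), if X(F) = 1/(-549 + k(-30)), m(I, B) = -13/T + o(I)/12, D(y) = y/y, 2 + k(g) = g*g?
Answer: 349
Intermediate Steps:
k(g) = -2 + g**2 (k(g) = -2 + g*g = -2 + g**2)
D(y) = 1
m(I, B) = -13/3 + I/12
X(F) = 1/349 (X(F) = 1/(-549 + (-2 + (-30)**2)) = 1/(-549 + (-2 + 900)) = 1/(-549 + 898) = 1/349)
1/X(m(D(6), -9)) = 1/(1/349) = 349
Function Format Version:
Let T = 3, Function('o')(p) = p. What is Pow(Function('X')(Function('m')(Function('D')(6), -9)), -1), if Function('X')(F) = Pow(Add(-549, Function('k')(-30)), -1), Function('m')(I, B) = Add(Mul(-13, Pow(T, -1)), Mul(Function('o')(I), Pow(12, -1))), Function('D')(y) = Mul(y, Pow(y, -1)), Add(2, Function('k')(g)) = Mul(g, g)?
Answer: 349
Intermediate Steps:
Function('k')(g) = Add(-2, Pow(g, 2)) (Function('k')(g) = Add(-2, Mul(g, g)) = Add(-2, Pow(g, 2)))
Function('D')(y) = 1
Function('m')(I, B) = Add(Rational(-13, 3), Mul(Rational(1, 12), I)) (Function('m')(I, B) = Add(Mul(-13, Pow(3, -1)), Mul(I, Pow(12, -1))) = Add(Mul(-13, Rational(1, 3)), Mul(I, Rational(1, 12))) = Add(Rational(-13, 3), Mul(Rational(1, 12), I)))
Function('X')(F) = Rational(1, 349) (Function('X')(F) = Pow(Add(-549, Add(-2, Pow(-30, 2))), -1) = Pow(Add(-549, Add(-2, 900)), -1) = Pow(Add(-549, 898), -1) = Pow(349, -1) = Rational(1, 349))
Pow(Function('X')(Function('m')(Function('D')(6), -9)), -1) = Pow(Rational(1, 349), -1) = 349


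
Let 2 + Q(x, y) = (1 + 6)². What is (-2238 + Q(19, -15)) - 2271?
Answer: -4462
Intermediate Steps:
Q(x, y) = 47 (Q(x, y) = -2 + (1 + 6)² = -2 + 7² = -2 + 49 = 47)
(-2238 + Q(19, -15)) - 2271 = (-2238 + 47) - 2271 = -2191 - 2271 = -4462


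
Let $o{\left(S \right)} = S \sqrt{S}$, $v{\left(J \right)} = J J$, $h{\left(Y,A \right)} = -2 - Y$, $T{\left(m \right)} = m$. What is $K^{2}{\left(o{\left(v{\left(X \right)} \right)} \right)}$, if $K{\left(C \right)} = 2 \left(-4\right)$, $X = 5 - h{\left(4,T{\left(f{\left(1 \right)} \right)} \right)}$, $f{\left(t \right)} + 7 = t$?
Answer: $64$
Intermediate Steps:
$f{\left(t \right)} = -7 + t$
$X = 11$ ($X = 5 - \left(-2 - 4\right) = 5 - -6 = 5 + 6 = 11$)
$v{\left(J \right)} = J^{2}$
$o{\left(S \right)} = S^{\frac{3}{2}}$
$K{\left(C \right)} = -8$
$K^{2}{\left(o{\left(v{\left(X \right)} \right)} \right)} = \left(-8\right)^{2} = 64$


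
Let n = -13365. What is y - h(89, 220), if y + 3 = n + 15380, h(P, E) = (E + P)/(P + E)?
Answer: 2011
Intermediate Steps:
h(P, E) = 1 (h(P, E) = (E + P)/(E + P) = 1)
y = 2012 (y = -3 + (-13365 + 15380) = -3 + 2015 = 2012)
y - h(89, 220) = 2012 - 1*1 = 2012 - 1 = 2011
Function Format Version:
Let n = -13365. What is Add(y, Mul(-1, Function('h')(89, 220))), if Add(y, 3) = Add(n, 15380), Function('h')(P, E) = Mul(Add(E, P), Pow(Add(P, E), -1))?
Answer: 2011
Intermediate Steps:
Function('h')(P, E) = 1 (Function('h')(P, E) = Mul(Add(E, P), Pow(Add(E, P), -1)) = 1)
y = 2012 (y = Add(-3, Add(-13365, 15380)) = Add(-3, 2015) = 2012)
Add(y, Mul(-1, Function('h')(89, 220))) = Add(2012, Mul(-1, 1)) = Add(2012, -1) = 2011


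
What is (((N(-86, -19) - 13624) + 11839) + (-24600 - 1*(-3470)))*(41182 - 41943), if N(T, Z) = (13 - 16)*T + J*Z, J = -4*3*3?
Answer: 16721453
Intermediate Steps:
J = -36 (J = -12*3 = -36)
N(T, Z) = -36*Z - 3*T (N(T, Z) = (13 - 16)*T - 36*Z = -3*T - 36*Z = -36*Z - 3*T)
(((N(-86, -19) - 13624) + 11839) + (-24600 - 1*(-3470)))*(41182 - 41943) = ((((-36*(-19) - 3*(-86)) - 13624) + 11839) + (-24600 - 1*(-3470)))*(41182 - 41943) = ((((684 + 258) - 13624) + 11839) + (-24600 + 3470))*(-761) = (((942 - 13624) + 11839) - 21130)*(-761) = ((-12682 + 11839) - 21130)*(-761) = (-843 - 21130)*(-761) = -21973*(-761) = 16721453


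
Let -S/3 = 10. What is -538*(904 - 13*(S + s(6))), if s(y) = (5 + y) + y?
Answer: -577274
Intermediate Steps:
S = -30 (S = -3*10 = -30)
s(y) = 5 + 2*y
-538*(904 - 13*(S + s(6))) = -538*(904 - 13*(-30 + (5 + 2*6))) = -538*(904 - 13*(-30 + (5 + 12))) = -538*(904 - 13*(-30 + 17)) = -538*(904 - 13*(-13)) = -538*(904 + 169) = -538*1073 = -577274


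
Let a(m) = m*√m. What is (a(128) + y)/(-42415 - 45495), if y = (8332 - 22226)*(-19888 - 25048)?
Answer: -312170392/43955 - 512*√2/43955 ≈ -7102.1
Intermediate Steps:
y = 624340784 (y = -13894*(-44936) = 624340784)
a(m) = m^(3/2)
(a(128) + y)/(-42415 - 45495) = (128^(3/2) + 624340784)/(-42415 - 45495) = (1024*√2 + 624340784)/(-87910) = (624340784 + 1024*√2)*(-1/87910) = -312170392/43955 - 512*√2/43955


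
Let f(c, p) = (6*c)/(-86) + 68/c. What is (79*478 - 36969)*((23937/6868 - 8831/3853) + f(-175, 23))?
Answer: 20346977681797/1971580100 ≈ 10320.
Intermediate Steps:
f(c, p) = 68/c - 3*c/43 (f(c, p) = (6*c)*(-1/86) + 68/c = -3*c/43 + 68/c = 68/c - 3*c/43)
(79*478 - 36969)*((23937/6868 - 8831/3853) + f(-175, 23)) = (79*478 - 36969)*((23937/6868 - 8831/3853) + (68/(-175) - 3/43*(-175))) = (37762 - 36969)*((23937*(1/6868) - 8831*1/3853) + (68*(-1/175) + 525/43)) = 793*((237/68 - 8831/3853) + (-68/175 + 525/43)) = 793*(312653/262004 + 88951/7525) = 793*(25658231629/1971580100) = 20346977681797/1971580100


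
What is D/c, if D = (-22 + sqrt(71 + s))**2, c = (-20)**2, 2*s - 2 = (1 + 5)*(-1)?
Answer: (22 - sqrt(69))**2/400 ≈ 0.46877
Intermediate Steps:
s = -2 (s = 1 + ((1 + 5)*(-1))/2 = 1 + (6*(-1))/2 = 1 + (1/2)*(-6) = 1 - 3 = -2)
c = 400
D = (-22 + sqrt(69))**2 (D = (-22 + sqrt(71 - 2))**2 = (-22 + sqrt(69))**2 ≈ 187.51)
D/c = (22 - sqrt(69))**2/400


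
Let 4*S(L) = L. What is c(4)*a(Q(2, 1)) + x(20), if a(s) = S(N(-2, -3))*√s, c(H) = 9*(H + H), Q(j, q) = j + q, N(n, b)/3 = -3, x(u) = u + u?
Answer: 40 - 162*√3 ≈ -240.59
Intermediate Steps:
x(u) = 2*u
N(n, b) = -9 (N(n, b) = 3*(-3) = -9)
S(L) = L/4
c(H) = 18*H (c(H) = 9*(2*H) = 18*H)
a(s) = -9*√s/4 (a(s) = ((¼)*(-9))*√s = -9*√s/4)
c(4)*a(Q(2, 1)) + x(20) = (18*4)*(-9*√(2 + 1)/4) + 2*20 = 72*(-9*√3/4) + 40 = -162*√3 + 40 = 40 - 162*√3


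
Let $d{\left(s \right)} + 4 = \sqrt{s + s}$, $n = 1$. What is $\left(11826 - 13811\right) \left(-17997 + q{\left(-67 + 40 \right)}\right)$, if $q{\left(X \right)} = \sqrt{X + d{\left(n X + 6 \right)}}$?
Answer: $35724045 - 1985 \sqrt{-31 + i \sqrt{42}} \approx 3.5723 \cdot 10^{7} - 11112.0 i$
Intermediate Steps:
$d{\left(s \right)} = -4 + \sqrt{2} \sqrt{s}$ ($d{\left(s \right)} = -4 + \sqrt{s + s} = -4 + \sqrt{2 s} = -4 + \sqrt{2} \sqrt{s}$)
$q{\left(X \right)} = \sqrt{-4 + X + \sqrt{2} \sqrt{6 + X}}$ ($q{\left(X \right)} = \sqrt{X + \left(-4 + \sqrt{2} \sqrt{1 X + 6}\right)} = \sqrt{X + \left(-4 + \sqrt{2} \sqrt{X + 6}\right)} = \sqrt{X + \left(-4 + \sqrt{2} \sqrt{6 + X}\right)} = \sqrt{-4 + X + \sqrt{2} \sqrt{6 + X}}$)
$\left(11826 - 13811\right) \left(-17997 + q{\left(-67 + 40 \right)}\right) = \left(11826 - 13811\right) \left(-17997 + \sqrt{-4 + \left(-67 + 40\right) + \sqrt{2} \sqrt{6 + \left(-67 + 40\right)}}\right) = - 1985 \left(-17997 + \sqrt{-4 - 27 + \sqrt{2} \sqrt{6 - 27}}\right) = - 1985 \left(-17997 + \sqrt{-4 - 27 + \sqrt{2} \sqrt{-21}}\right) = - 1985 \left(-17997 + \sqrt{-4 - 27 + \sqrt{2} i \sqrt{21}}\right) = - 1985 \left(-17997 + \sqrt{-4 - 27 + i \sqrt{42}}\right) = - 1985 \left(-17997 + \sqrt{-31 + i \sqrt{42}}\right) = 35724045 - 1985 \sqrt{-31 + i \sqrt{42}}$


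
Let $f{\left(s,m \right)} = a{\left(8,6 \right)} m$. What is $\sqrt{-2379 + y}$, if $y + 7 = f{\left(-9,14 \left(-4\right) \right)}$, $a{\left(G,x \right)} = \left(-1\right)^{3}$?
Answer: $i \sqrt{2330} \approx 48.27 i$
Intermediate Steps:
$a{\left(G,x \right)} = -1$
$f{\left(s,m \right)} = - m$
$y = 49$ ($y = -7 - 14 \left(-4\right) = -7 - -56 = -7 + 56 = 49$)
$\sqrt{-2379 + y} = \sqrt{-2379 + 49} = \sqrt{-2330} = i \sqrt{2330}$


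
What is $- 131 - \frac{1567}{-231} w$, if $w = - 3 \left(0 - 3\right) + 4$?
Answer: $- \frac{2668601}{231} \approx -11552.0$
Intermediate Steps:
$w = 13$ ($w = - 3 \left(0 - 3\right) + 4 = \left(-3\right) \left(-3\right) + 4 = 9 + 4 = 13$)
$- 131 - \frac{1567}{-231} w = - 131 - \frac{1567}{-231} \cdot 13 = - 131 \left(-1567\right) \left(- \frac{1}{231}\right) 13 = - 131 \cdot \frac{1567}{231} \cdot 13 = \left(-131\right) \frac{20371}{231} = - \frac{2668601}{231}$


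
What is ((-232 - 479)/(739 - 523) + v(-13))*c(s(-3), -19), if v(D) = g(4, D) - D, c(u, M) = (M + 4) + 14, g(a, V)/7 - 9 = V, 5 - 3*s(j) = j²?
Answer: 439/24 ≈ 18.292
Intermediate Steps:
s(j) = 5/3 - j²/3
g(a, V) = 63 + 7*V
c(u, M) = 18 + M (c(u, M) = (4 + M) + 14 = 18 + M)
v(D) = 63 + 6*D (v(D) = (63 + 7*D) - D = 63 + 6*D)
((-232 - 479)/(739 - 523) + v(-13))*c(s(-3), -19) = ((-232 - 479)/(739 - 523) + (63 + 6*(-13)))*(18 - 19) = (-711/216 + (63 - 78))*(-1) = (-711*1/216 - 15)*(-1) = (-79/24 - 15)*(-1) = -439/24*(-1) = 439/24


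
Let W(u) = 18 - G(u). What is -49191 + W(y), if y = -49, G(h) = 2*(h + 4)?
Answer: -49083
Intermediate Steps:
G(h) = 8 + 2*h (G(h) = 2*(4 + h) = 8 + 2*h)
W(u) = 10 - 2*u (W(u) = 18 - (8 + 2*u) = 18 + (-8 - 2*u) = 10 - 2*u)
-49191 + W(y) = -49191 + (10 - 2*(-49)) = -49191 + (10 + 98) = -49191 + 108 = -49083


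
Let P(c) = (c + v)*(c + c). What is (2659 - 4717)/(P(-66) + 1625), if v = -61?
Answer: -294/2627 ≈ -0.11191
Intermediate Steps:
P(c) = 2*c*(-61 + c) (P(c) = (c - 61)*(c + c) = (-61 + c)*(2*c) = 2*c*(-61 + c))
(2659 - 4717)/(P(-66) + 1625) = (2659 - 4717)/(2*(-66)*(-61 - 66) + 1625) = -2058/(2*(-66)*(-127) + 1625) = -2058/(16764 + 1625) = -2058/18389 = -2058*1/18389 = -294/2627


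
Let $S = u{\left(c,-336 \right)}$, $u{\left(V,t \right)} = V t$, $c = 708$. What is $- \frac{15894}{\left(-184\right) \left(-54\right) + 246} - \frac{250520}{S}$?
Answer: $- \frac{25629109}{50461992} \approx -0.50789$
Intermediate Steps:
$S = -237888$ ($S = 708 \left(-336\right) = -237888$)
$- \frac{15894}{\left(-184\right) \left(-54\right) + 246} - \frac{250520}{S} = - \frac{15894}{\left(-184\right) \left(-54\right) + 246} - \frac{250520}{-237888} = - \frac{15894}{9936 + 246} - - \frac{31315}{29736} = - \frac{15894}{10182} + \frac{31315}{29736} = \left(-15894\right) \frac{1}{10182} + \frac{31315}{29736} = - \frac{2649}{1697} + \frac{31315}{29736} = - \frac{25629109}{50461992}$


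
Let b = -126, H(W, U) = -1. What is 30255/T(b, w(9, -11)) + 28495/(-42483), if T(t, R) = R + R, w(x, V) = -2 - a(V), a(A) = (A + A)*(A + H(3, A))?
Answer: -185783215/3228708 ≈ -57.541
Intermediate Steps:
a(A) = 2*A*(-1 + A) (a(A) = (A + A)*(A - 1) = (2*A)*(-1 + A) = 2*A*(-1 + A))
w(x, V) = -2 - 2*V*(-1 + V)
T(t, R) = 2*R
30255/T(b, w(9, -11)) + 28495/(-42483) = 30255/((2*(-2 - 2*(-11)**2 + 2*(-11)))) + 28495/(-42483) = 30255/((2*(-2 - 2*121 - 22))) + 28495*(-1/42483) = 30255/((2*(-2 - 242 - 22))) - 28495/42483 = 30255/((2*(-266))) - 28495/42483 = 30255/(-532) - 28495/42483 = 30255*(-1/532) - 28495/42483 = -30255/532 - 28495/42483 = -185783215/3228708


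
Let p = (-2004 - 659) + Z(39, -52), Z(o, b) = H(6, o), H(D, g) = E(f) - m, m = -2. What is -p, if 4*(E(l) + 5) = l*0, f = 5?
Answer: 2666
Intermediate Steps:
E(l) = -5 (E(l) = -5 + (l*0)/4 = -5 + (1/4)*0 = -5 + 0 = -5)
H(D, g) = -3 (H(D, g) = -5 - 1*(-2) = -5 + 2 = -3)
Z(o, b) = -3
p = -2666 (p = (-2004 - 659) - 3 = -2663 - 3 = -2666)
-p = -1*(-2666) = 2666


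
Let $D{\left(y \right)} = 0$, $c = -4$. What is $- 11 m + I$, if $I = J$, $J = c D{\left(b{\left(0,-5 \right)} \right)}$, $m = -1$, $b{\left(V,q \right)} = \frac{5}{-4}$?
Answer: $11$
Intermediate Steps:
$b{\left(V,q \right)} = - \frac{5}{4}$ ($b{\left(V,q \right)} = 5 \left(- \frac{1}{4}\right) = - \frac{5}{4}$)
$J = 0$ ($J = \left(-4\right) 0 = 0$)
$I = 0$
$- 11 m + I = \left(-11\right) \left(-1\right) + 0 = 11 + 0 = 11$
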